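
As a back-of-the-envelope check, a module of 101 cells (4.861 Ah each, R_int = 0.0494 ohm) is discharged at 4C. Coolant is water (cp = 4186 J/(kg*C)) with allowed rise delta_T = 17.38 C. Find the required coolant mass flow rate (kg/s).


Step 1: I = 4 * 4.861 = 19.444 A
Step 2: Q_cell = I^2 * R = 19.444^2 * 0.0494 = 18.677 W
Step 3: Q_total = 101 * 18.677 = 1886.4 W
Step 4: m_dot = Q_total / (cp * dT) = 1886.4 / (4186 * 17.38) = 0.02593 kg/s

0.02593 kg/s


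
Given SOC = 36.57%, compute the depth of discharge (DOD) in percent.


Complement of SOC: DOD = 100% - 36.57% = 63.43%

63.43%


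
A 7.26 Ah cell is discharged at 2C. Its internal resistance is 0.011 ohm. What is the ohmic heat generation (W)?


Step 1: I = C_rate * capacity = 2 * 7.26 = 14.52 A
Step 2: Q = I^2 * R = 14.52^2 * 0.011 = 210.83 * 0.011 = 2.319 W

2.319 W


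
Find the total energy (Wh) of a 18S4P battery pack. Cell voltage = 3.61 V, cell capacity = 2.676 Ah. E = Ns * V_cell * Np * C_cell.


V_pack = 18 * 3.61 = 64.98 V
C_pack = 4 * 2.676 = 10.704 Ah
E = V_pack * C_pack = 64.98 * 10.704 = 695.5 Wh

695.5 Wh


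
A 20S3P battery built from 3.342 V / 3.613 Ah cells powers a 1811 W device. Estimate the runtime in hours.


Step 1: E_pack = Ns * V_cell * Np * C_cell = 20 * 3.342 * 3 * 3.613 = 724.48 Wh
Step 2: t = E_pack / P = 724.48 / 1811 = 0.4000 hr

0.4000 hr


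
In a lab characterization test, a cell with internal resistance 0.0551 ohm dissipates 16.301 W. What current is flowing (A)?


I = sqrt(Q / R) = sqrt(16.301 / 0.0551) = sqrt(295.84) = 17.20 A

17.20 A


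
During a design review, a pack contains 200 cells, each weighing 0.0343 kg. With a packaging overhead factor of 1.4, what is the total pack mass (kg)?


Cell mass sum = 200 * 0.0343 = 6.86 kg
With overhead 1.4: m_pack = 6.86 * 1.4 = 9.604 kg

9.604 kg


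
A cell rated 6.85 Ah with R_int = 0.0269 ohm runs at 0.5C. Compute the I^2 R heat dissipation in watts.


Step 1: I = C_rate * capacity = 0.5 * 6.85 = 3.425 A
Step 2: Q = I^2 * R = 3.425^2 * 0.0269 = 11.731 * 0.0269 = 0.3156 W

0.3156 W


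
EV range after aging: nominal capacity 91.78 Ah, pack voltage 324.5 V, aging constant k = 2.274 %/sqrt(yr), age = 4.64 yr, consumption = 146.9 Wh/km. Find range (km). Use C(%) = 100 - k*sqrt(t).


Step 1: capacity retention = 100 - 2.274 * sqrt(4.64) = 100 - 2.274 * 2.1541 = 95.102%
Step 2: C_now = 91.78 * 95.102/100 = 87.285 Ah
Step 3: E_pack = V * C_now = 324.5 * 87.285 = 28324 Wh
Step 4: range = E_pack / consumption = 28324 / 146.9 = 192.8 km

192.8 km


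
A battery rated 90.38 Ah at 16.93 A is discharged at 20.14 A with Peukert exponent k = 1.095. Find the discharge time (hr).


Step 1: t_rated = C / I_rated = 90.38 / 16.93 = 5.3385 hr
Step 2: ratio = 16.93 / 20.14 = 0.84062
Step 3: ratio^k = 0.84062^1.095 = 0.82687
Step 4: t = t_rated * ratio^k = 5.3385 * 0.82687 = 4.414 hr

4.414 hr


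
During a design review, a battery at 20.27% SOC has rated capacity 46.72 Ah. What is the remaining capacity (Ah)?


remaining = SOC / 100 * total = 20.27 / 100 * 46.72 = 9.470 Ah

9.470 Ah


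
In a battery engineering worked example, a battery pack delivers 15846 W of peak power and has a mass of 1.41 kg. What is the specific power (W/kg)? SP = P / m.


SP = P / m = 15846 / 1.41 = 11240 W/kg

11240 W/kg


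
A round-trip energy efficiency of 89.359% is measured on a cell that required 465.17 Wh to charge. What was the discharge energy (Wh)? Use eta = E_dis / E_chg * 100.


E_dis = eta/100 * E_chg = 89.359/100 * 465.17 = 415.7 Wh

415.7 Wh


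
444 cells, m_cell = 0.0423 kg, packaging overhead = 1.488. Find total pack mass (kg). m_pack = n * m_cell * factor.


m_pack = n * m_cell * overhead = 444 * 0.0423 * 1.488 = 27.95 kg

27.95 kg


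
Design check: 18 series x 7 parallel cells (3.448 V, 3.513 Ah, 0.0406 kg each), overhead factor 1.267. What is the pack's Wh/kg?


Step 1: V_pack = 18 * 3.448 = 62.064 V
Step 2: C_pack = 7 * 3.513 = 24.591 Ah
Step 3: E_pack = V_pack * C_pack = 62.064 * 24.591 = 1526.2 Wh
Step 4: m_pack = 18 * 7 * 0.0406 * 1.267 = 6.4815 kg
Step 5: ED = E_pack / m_pack = 1526.2 / 6.4815 = 235.5 Wh/kg

235.5 Wh/kg


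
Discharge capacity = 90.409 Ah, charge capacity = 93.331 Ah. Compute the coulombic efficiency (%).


Coulombic efficiency = 90.409/93.331 * 100% = 96.87%

96.87%


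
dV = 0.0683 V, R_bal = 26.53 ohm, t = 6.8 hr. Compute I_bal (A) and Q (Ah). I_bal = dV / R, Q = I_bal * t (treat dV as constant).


First, Ohm's law: I_bal = 0.0683 V / 26.53 ohm = 0.0025744 A
Then Q = I * t = 0.0025744 A * 6.8 hr = 0.01751 Ah

I=0.0025744 A, Q=0.01751 Ah


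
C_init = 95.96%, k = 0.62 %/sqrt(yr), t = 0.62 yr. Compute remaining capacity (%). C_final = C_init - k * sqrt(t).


sqrt(t) = sqrt(0.62) = 0.7874
C_final = 95.96 - 0.62 * 0.7874 = 95.47%

95.47%


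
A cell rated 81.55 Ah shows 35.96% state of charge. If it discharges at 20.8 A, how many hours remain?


Step 1: remaining = SOC/100 * C_total = 35.96/100 * 81.55 = 29.325 Ah
Step 2: t = remaining / I = 29.325 / 20.8 = 1.410 hr

1.410 hr


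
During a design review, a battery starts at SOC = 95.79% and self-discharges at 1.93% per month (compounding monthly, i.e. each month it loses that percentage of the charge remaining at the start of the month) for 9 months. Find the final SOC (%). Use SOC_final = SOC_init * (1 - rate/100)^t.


Monthly retention factor = 1 - 1.93/100 = 0.9807
Over 9 months: factor^9 = 0.83912
SOC_final = 95.79 * 0.83912 = 80.38%

80.38%


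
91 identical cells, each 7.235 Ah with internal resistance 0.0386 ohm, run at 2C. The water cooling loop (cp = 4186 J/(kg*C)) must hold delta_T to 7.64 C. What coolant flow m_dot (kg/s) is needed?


Step 1: I = 2 * 7.235 = 14.47 A
Step 2: Q_cell = I^2 * R = 14.47^2 * 0.0386 = 8.0821 W
Step 3: Q_total = 91 * 8.0821 = 735.47 W
Step 4: m_dot = Q_total / (cp * dT) = 735.47 / (4186 * 7.64) = 0.02300 kg/s

0.02300 kg/s


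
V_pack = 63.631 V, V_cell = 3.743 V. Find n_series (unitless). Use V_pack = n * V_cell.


Rearranging: n = V_pack / V_cell = 63.631 / 3.743 = 17 cells

17


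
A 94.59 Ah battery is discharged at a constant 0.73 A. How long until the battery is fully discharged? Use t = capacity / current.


Runtime = 94.59 Ah / 0.73 A = 129.6 hr

129.6 hr


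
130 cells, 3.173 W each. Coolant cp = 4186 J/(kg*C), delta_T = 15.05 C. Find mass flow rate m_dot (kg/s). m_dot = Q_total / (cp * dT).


Q_total = 130 * 3.173 = 412.49 W
m_dot = Q_total / (cp * dT) = 412.49 / (4186 * 15.05) = 0.006548 kg/s

0.006548 kg/s


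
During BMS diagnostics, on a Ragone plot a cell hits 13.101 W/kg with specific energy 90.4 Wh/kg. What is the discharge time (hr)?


t = E / P = 90.4 / 13.101 = 6.900 hr

6.900 hr


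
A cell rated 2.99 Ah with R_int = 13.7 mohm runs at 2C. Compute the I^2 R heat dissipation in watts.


Convert: R = 13.7 mohm = 0.0137 ohm
Step 1: I = C_rate * capacity = 2 * 2.99 = 5.98 A
Step 2: Q = I^2 * R = 5.98^2 * 0.0137 = 35.76 * 0.0137 = 0.4899 W

0.4899 W


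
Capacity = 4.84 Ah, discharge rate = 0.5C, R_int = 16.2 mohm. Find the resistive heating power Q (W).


Convert: R = 16.2 mohm = 0.0162 ohm
Step 1: I = C_rate * capacity = 0.5 * 4.84 = 2.42 A
Step 2: Q = I^2 * R = 2.42^2 * 0.0162 = 5.8564 * 0.0162 = 0.09487 W

0.09487 W


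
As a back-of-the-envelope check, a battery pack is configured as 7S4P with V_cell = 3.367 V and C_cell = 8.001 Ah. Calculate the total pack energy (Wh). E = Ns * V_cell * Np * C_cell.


E = Ns * Vcell * Np * Ccell = 7 * 3.367 * 4 * 8.001 = 754.3 Wh

754.3 Wh


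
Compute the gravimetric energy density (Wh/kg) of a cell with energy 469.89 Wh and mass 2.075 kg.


ED = E / m = 469.89 / 2.075 = 226.5 Wh/kg

226.5 Wh/kg


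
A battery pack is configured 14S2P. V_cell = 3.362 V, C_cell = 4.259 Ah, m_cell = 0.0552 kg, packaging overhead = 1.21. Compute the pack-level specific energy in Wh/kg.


Step 1: V_pack = 14 * 3.362 = 47.068 V
Step 2: C_pack = 2 * 4.259 = 8.518 Ah
Step 3: E_pack = V_pack * C_pack = 47.068 * 8.518 = 400.93 Wh
Step 4: m_pack = 14 * 2 * 0.0552 * 1.21 = 1.8702 kg
Step 5: ED = E_pack / m_pack = 400.93 / 1.8702 = 214.4 Wh/kg

214.4 Wh/kg


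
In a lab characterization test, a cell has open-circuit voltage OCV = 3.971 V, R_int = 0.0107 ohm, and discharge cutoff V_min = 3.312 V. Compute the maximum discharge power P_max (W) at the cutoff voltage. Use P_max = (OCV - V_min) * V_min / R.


P_max = (OCV - V_min) * V_min / R = (3.971 - 3.312) * 3.312 / 0.0107 = 0.659 * 3.312 / 0.0107 = 204.0 W

204.0 W


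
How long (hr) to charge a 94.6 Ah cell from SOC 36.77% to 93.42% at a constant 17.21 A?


Step 1: dSOC = 93.42% - 36.77% = 56.65%
Step 2: delta_Ah = 94.6 * 56.65 / 100 = 53.591 Ah
Step 3: t = 53.591 / 17.21 = 3.114 hr

3.114 hr


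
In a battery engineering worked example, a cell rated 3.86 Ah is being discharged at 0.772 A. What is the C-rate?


Rearranging: C_rate = 0.772 / 3.86 = 0.2C

0.2C


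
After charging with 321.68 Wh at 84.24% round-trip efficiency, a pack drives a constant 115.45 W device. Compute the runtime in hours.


Step 1: E_discharge = eta/100 * E_charge = 84.24/100 * 321.68 = 270.98 Wh
Step 2: t = E_discharge / P = 270.98 / 115.45 = 2.347 hr

2.347 hr


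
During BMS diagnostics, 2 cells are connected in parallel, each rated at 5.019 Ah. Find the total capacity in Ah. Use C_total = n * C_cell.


C_total = 2 * 5.019 = 10.038 Ah

10.038 Ah


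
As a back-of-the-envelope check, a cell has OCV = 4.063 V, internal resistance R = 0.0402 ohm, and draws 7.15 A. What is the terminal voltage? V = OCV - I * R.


IR drop = 7.15 * 0.0402 = 0.28743 V
V = 4.063 - 0.28743 = 3.776 V

3.776 V


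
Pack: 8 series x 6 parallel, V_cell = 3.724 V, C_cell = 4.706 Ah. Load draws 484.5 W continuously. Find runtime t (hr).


Step 1: E_pack = Ns * V_cell * Np * C_cell = 8 * 3.724 * 6 * 4.706 = 841.21 Wh
Step 2: t = E_pack / P = 841.21 / 484.5 = 1.736 hr

1.736 hr


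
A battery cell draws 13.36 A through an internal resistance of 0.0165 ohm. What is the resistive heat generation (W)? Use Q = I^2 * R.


I^2 = 178.49
Q = 178.49 * 0.0165 = 2.945 W

2.945 W


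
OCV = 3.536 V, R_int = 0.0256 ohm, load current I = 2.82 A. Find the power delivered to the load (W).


Step 1: V_terminal = OCV - I*R = 3.536 - 2.82 * 0.0256 = 3.4638 V
Step 2: P_out = V_terminal * I = 3.4638 * 2.82 = 9.768 W

9.768 W


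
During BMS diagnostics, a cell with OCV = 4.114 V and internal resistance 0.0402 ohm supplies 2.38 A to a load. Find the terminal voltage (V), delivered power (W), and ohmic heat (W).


Step 1: V_terminal = OCV - I*R = 4.114 - 2.38 * 0.0402 = 4.0183 V
Step 2: P_out = V_terminal * I = 4.0183 * 2.38 = 9.564 W
Step 3: Q = I^2 * R = 2.38^2 * 0.0402 = 0.2277 W

V=4.0183 V, P=9.564 W, Q=0.2277 W


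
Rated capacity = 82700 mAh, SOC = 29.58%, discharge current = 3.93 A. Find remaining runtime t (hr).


Convert: C_total = 82700 mAh = 82.7 Ah
Step 1: remaining = SOC/100 * C_total = 29.58/100 * 82.7 = 24.463 Ah
Step 2: t = remaining / I = 24.463 / 3.93 = 6.225 hr

6.225 hr


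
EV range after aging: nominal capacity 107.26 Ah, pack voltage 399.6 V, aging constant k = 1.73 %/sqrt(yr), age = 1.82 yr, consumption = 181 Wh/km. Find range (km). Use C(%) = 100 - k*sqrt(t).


Step 1: capacity retention = 100 - 1.73 * sqrt(1.82) = 100 - 1.73 * 1.3491 = 97.666%
Step 2: C_now = 107.26 * 97.666/100 = 104.76 Ah
Step 3: E_pack = V * C_now = 399.6 * 104.76 = 41862 Wh
Step 4: range = E_pack / consumption = 41862 / 181 = 231.3 km

231.3 km


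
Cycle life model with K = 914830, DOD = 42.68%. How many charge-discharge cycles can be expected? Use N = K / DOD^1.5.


DOD^1.5 = 278.83
N = K / DOD^1.5 = 914830 / 278.83 = 3281

3281 cycles


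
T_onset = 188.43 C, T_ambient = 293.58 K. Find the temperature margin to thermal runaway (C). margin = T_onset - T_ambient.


Convert: T_ambient = 293.58 K = 20.43 C
margin = 188.43 - 20.43 = 168 C

168 C


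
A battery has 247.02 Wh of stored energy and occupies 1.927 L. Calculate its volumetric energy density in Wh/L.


Volumetric ED = 247.02 Wh / 1.927 L = 128.2 Wh/L

128.2 Wh/L


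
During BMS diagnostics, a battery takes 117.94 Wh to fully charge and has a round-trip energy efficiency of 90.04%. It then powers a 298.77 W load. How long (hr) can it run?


Step 1: E_discharge = eta/100 * E_charge = 90.04/100 * 117.94 = 106.19 Wh
Step 2: t = E_discharge / P = 106.19 / 298.77 = 0.3554 hr

0.3554 hr


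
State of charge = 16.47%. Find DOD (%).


Complement of SOC: DOD = 100% - 16.47% = 83.53%

83.53%


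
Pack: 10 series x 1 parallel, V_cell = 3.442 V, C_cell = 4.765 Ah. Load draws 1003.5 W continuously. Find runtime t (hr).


Step 1: E_pack = Ns * V_cell * Np * C_cell = 10 * 3.442 * 1 * 4.765 = 164.01 Wh
Step 2: t = E_pack / P = 164.01 / 1003.5 = 0.1634 hr

0.1634 hr


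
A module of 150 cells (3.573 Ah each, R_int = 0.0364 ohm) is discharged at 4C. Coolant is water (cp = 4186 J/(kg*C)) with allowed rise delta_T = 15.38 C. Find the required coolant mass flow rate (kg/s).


Step 1: I = 4 * 3.573 = 14.292 A
Step 2: Q_cell = I^2 * R = 14.292^2 * 0.0364 = 7.4351 W
Step 3: Q_total = 150 * 7.4351 = 1115.3 W
Step 4: m_dot = Q_total / (cp * dT) = 1115.3 / (4186 * 15.38) = 0.01732 kg/s

0.01732 kg/s


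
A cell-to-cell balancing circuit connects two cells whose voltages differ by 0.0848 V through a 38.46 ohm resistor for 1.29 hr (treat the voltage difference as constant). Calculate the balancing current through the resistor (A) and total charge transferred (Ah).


I_bal = dV / R = 0.0848 / 38.46 = 0.0022049 A
Q = I_bal * t = 0.0022049 * 1.29 = 0.002844 Ah

I=0.0022049 A, Q=0.002844 Ah


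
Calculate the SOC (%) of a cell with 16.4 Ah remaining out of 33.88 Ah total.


SOC% = 16.4 / 33.88 * 100 = 48.41%

48.41%


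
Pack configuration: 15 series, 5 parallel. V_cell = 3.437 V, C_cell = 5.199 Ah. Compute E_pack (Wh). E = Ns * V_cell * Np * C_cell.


E = Ns * Vcell * Np * Ccell = 15 * 3.437 * 5 * 5.199 = 1340 Wh

1340 Wh


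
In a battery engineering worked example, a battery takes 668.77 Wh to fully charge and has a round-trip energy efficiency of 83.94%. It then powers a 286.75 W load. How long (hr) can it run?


Step 1: E_discharge = eta/100 * E_charge = 83.94/100 * 668.77 = 561.37 Wh
Step 2: t = E_discharge / P = 561.37 / 286.75 = 1.958 hr

1.958 hr


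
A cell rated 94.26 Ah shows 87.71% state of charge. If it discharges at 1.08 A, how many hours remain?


Step 1: remaining = SOC/100 * C_total = 87.71/100 * 94.26 = 82.675 Ah
Step 2: t = remaining / I = 82.675 / 1.08 = 76.55 hr

76.55 hr


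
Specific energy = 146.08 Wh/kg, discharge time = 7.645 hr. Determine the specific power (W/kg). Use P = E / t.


P_specific = E / t = 146.08 / 7.645 = 19.11 W/kg

19.11 W/kg


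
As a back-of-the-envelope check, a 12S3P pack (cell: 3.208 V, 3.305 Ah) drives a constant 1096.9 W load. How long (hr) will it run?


Step 1: E_pack = Ns * V_cell * Np * C_cell = 12 * 3.208 * 3 * 3.305 = 381.69 Wh
Step 2: t = E_pack / P = 381.69 / 1096.9 = 0.3480 hr

0.3480 hr


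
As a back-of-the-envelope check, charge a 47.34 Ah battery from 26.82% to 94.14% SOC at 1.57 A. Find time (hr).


delta_Ah = 47.34 * (94.14 - 26.82) / 100 = 31.869 Ah
t = delta_Ah / I = 31.869 / 1.57 = 20.30 hr

20.30 hr


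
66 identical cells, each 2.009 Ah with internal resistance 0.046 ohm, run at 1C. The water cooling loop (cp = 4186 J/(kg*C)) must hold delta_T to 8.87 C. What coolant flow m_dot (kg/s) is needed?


Step 1: I = 1 * 2.009 = 2.009 A
Step 2: Q_cell = I^2 * R = 2.009^2 * 0.046 = 0.18566 W
Step 3: Q_total = 66 * 0.18566 = 12.254 W
Step 4: m_dot = Q_total / (cp * dT) = 12.254 / (4186 * 8.87) = 3.300e-04 kg/s

3.300e-04 kg/s


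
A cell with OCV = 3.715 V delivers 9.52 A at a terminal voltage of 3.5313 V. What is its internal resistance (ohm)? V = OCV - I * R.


R = (OCV - V) / I = (3.715 - 3.5313) / 9.52 = 0.01930 ohm

0.01930 ohm


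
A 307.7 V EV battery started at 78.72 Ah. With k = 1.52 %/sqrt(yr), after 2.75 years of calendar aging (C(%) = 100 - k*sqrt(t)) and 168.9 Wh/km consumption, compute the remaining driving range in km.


Step 1: capacity retention = 100 - 1.52 * sqrt(2.75) = 100 - 1.52 * 1.6583 = 97.479%
Step 2: C_now = 78.72 * 97.479/100 = 76.735 Ah
Step 3: E_pack = V * C_now = 307.7 * 76.735 = 23611 Wh
Step 4: range = E_pack / consumption = 23611 / 168.9 = 139.8 km

139.8 km


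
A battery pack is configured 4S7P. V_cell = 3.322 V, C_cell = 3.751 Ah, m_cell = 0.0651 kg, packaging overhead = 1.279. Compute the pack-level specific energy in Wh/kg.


Step 1: V_pack = 4 * 3.322 = 13.288 V
Step 2: C_pack = 7 * 3.751 = 26.257 Ah
Step 3: E_pack = V_pack * C_pack = 13.288 * 26.257 = 348.9 Wh
Step 4: m_pack = 4 * 7 * 0.0651 * 1.279 = 2.3314 kg
Step 5: ED = E_pack / m_pack = 348.9 / 2.3314 = 149.7 Wh/kg

149.7 Wh/kg


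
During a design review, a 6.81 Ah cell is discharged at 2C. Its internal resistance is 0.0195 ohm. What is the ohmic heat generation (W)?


Step 1: I = C_rate * capacity = 2 * 6.81 = 13.62 A
Step 2: Q = I^2 * R = 13.62^2 * 0.0195 = 185.5 * 0.0195 = 3.617 W

3.617 W


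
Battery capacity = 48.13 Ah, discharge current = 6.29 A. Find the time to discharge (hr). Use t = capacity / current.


t = capacity / current = 48.13 / 6.29 = 7.652 hr

7.652 hr


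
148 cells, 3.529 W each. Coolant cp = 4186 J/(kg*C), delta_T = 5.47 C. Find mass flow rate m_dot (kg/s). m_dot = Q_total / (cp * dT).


Step 1: Total heat Q = 148 * 3.529 W = 522.29 W
Step 2: denom = cp * dT = 4186 * 5.47 = 22897
Step 3: m_dot = 522.29 / 22897 = 0.02281 kg/s

0.02281 kg/s


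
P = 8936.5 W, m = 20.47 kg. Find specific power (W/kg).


SP = P / m = 8936.5 / 20.47 = 436.6 W/kg

436.6 W/kg


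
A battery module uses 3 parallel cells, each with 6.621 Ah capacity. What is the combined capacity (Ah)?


C_total = 3 * 6.621 = 19.863 Ah

19.863 Ah


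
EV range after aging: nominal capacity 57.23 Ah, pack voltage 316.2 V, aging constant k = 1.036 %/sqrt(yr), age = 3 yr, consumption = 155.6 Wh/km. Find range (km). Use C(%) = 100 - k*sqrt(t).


Step 1: capacity retention = 100 - 1.036 * sqrt(3) = 100 - 1.036 * 1.7321 = 98.206%
Step 2: C_now = 57.23 * 98.206/100 = 56.203 Ah
Step 3: E_pack = V * C_now = 316.2 * 56.203 = 17771 Wh
Step 4: range = E_pack / consumption = 17771 / 155.6 = 114.2 km

114.2 km


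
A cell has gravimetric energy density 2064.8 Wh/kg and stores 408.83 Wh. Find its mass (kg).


m = E / ED = 408.83 / 2064.8 = 0.1980 kg

0.1980 kg


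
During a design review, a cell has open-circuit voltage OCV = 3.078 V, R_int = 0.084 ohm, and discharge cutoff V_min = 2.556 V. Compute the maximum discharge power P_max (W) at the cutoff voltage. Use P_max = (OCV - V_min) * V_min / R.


P_max = (OCV - V_min) * V_min / R = (3.078 - 2.556) * 2.556 / 0.084 = 0.522 * 2.556 / 0.084 = 15.88 W

15.88 W


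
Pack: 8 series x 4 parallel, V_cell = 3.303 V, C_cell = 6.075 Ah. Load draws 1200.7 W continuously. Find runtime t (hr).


Step 1: E_pack = Ns * V_cell * Np * C_cell = 8 * 3.303 * 4 * 6.075 = 642.1 Wh
Step 2: t = E_pack / P = 642.1 / 1200.7 = 0.5348 hr

0.5348 hr


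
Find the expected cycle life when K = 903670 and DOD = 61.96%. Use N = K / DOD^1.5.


DOD^1.5 = 487.72
N = K / DOD^1.5 = 903670 / 487.72 = 1853

1853 cycles


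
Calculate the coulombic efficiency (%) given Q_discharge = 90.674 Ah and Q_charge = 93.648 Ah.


eta_c = Q_dis / Q_chg * 100 = 90.674 / 93.648 * 100 = 96.82%

96.82%


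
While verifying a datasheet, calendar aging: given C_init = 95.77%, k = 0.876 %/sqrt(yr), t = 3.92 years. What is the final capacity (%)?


sqrt(t) = sqrt(3.92) = 1.9799
C_final = 95.77 - 0.876 * 1.9799 = 94.04%

94.04%


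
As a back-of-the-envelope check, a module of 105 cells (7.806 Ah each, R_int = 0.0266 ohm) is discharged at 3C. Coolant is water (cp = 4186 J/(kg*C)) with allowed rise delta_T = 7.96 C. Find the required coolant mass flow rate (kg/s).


Step 1: I = 3 * 7.806 = 23.418 A
Step 2: Q_cell = I^2 * R = 23.418^2 * 0.0266 = 14.588 W
Step 3: Q_total = 105 * 14.588 = 1531.7 W
Step 4: m_dot = Q_total / (cp * dT) = 1531.7 / (4186 * 7.96) = 0.04597 kg/s

0.04597 kg/s


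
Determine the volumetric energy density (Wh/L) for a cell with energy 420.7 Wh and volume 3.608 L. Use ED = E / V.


ED = E / V = 420.7 / 3.608 = 116.6 Wh/L

116.6 Wh/L


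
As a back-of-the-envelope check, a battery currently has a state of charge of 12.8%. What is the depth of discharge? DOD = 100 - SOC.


DOD = 100 - SOC = 100 - 12.8 = 87.2%

87.2%


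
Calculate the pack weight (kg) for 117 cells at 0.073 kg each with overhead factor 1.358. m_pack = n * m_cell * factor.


m_pack = n * m_cell * overhead = 117 * 0.073 * 1.358 = 11.60 kg

11.60 kg


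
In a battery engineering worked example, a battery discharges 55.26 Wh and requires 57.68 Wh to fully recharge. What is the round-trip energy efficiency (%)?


Round-trip efficiency = 55.26/57.68 * 100% = 95.80%

95.80%


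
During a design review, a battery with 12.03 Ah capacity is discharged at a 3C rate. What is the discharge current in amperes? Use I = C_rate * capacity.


At 3C: I = 3 * 12.03 Ah = 36.09 A

36.09 A


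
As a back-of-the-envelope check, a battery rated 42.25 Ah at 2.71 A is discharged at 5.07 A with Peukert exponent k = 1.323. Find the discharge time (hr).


Step 1: t_rated = C / I_rated = 42.25 / 2.71 = 15.59 hr
Step 2: ratio = 2.71 / 5.07 = 0.53452
Step 3: ratio^k = 0.53452^1.323 = 0.43661
Step 4: t = t_rated * ratio^k = 15.59 * 0.43661 = 6.807 hr

6.807 hr


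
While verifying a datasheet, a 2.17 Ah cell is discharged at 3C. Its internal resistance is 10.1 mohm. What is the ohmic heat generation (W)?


Convert: R = 10.1 mohm = 0.0101 ohm
Step 1: I = C_rate * capacity = 3 * 2.17 = 6.51 A
Step 2: Q = I^2 * R = 6.51^2 * 0.0101 = 42.38 * 0.0101 = 0.4280 W

0.4280 W


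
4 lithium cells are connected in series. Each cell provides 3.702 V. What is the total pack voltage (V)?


V_pack = n * V_cell = 4 * 3.702 = 14.808 V

14.808 V


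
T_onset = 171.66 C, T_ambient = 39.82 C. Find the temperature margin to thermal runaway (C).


margin = T_onset - T_ambient = 171.66 - 39.82 = 131.84 C

131.84 C


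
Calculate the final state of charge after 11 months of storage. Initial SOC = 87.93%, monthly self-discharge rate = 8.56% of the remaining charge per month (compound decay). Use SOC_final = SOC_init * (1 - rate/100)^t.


Monthly retention factor = 1 - 8.56/100 = 0.9144
Over 11 months: factor^11 = 0.37368
SOC_final = 87.93 * 0.37368 = 32.86%

32.86%


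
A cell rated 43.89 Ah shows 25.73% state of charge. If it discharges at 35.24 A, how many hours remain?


Step 1: remaining = SOC/100 * C_total = 25.73/100 * 43.89 = 11.293 Ah
Step 2: t = remaining / I = 11.293 / 35.24 = 0.3205 hr

0.3205 hr


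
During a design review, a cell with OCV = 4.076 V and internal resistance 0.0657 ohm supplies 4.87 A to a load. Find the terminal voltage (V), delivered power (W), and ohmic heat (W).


Step 1: V_terminal = OCV - I*R = 4.076 - 4.87 * 0.0657 = 3.756 V
Step 2: P_out = V_terminal * I = 3.756 * 4.87 = 18.29 W
Step 3: Q = I^2 * R = 4.87^2 * 0.0657 = 1.558 W

V=3.756 V, P=18.29 W, Q=1.558 W


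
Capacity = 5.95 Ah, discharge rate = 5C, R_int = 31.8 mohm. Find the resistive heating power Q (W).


Convert: R = 31.8 mohm = 0.0318 ohm
Step 1: I = C_rate * capacity = 5 * 5.95 = 29.75 A
Step 2: Q = I^2 * R = 29.75^2 * 0.0318 = 885.06 * 0.0318 = 28.14 W

28.14 W


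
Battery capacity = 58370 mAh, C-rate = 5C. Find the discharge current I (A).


Convert: capacity = 58370 mAh = 58.37 Ah
At 5C: I = 5 * 58.37 Ah = 291.85 A

291.85 A


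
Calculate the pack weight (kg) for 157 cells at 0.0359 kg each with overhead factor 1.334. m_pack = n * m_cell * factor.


Cell mass sum = 157 * 0.0359 = 5.6363 kg
With overhead 1.334: m_pack = 5.6363 * 1.334 = 7.519 kg

7.519 kg


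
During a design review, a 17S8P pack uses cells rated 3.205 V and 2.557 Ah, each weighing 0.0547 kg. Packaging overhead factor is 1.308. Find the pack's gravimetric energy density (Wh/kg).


Step 1: V_pack = 17 * 3.205 = 54.485 V
Step 2: C_pack = 8 * 2.557 = 20.456 Ah
Step 3: E_pack = V_pack * C_pack = 54.485 * 20.456 = 1114.5 Wh
Step 4: m_pack = 17 * 8 * 0.0547 * 1.308 = 9.7305 kg
Step 5: ED = E_pack / m_pack = 1114.5 / 9.7305 = 114.5 Wh/kg

114.5 Wh/kg


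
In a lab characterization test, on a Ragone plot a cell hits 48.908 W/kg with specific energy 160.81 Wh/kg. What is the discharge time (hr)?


t = E / P = 160.81 / 48.908 = 3.288 hr

3.288 hr


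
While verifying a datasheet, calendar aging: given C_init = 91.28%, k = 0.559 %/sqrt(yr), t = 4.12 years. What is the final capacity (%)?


Step 1: sqrt(4.12 yr) = 2.0298
Step 2: drop = 0.559 * 2.0298 = 1.1347
Step 3: C_final = 91.28 - 1.1347 = 90.15%

90.15%


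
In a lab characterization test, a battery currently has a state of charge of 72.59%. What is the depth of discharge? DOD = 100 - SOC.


Complement of SOC: DOD = 100% - 72.59% = 27.41%

27.41%


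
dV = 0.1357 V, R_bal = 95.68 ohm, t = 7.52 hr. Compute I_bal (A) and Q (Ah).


First, Ohm's law: I_bal = 0.1357 V / 95.68 ohm = 0.0014183 A
Then Q = I * t = 0.0014183 A * 7.52 hr = 0.01067 Ah

I=0.0014183 A, Q=0.01067 Ah


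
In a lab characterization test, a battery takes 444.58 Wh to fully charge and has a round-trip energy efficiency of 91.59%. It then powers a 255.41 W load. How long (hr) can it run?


Step 1: E_discharge = eta/100 * E_charge = 91.59/100 * 444.58 = 407.19 Wh
Step 2: t = E_discharge / P = 407.19 / 255.41 = 1.594 hr

1.594 hr


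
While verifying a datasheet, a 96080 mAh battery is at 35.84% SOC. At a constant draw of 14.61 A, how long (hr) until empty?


Convert: C_total = 96080 mAh = 96.08 Ah
Step 1: remaining = SOC/100 * C_total = 35.84/100 * 96.08 = 34.435 Ah
Step 2: t = remaining / I = 34.435 / 14.61 = 2.357 hr

2.357 hr


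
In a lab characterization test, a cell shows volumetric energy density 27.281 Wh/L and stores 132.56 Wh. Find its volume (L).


V = E / ED = 132.56 / 27.281 = 4.859 L

4.859 L


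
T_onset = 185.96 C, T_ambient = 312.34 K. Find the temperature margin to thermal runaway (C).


Convert: T_ambient = 312.34 K = 39.19 C
margin = 185.96 - 39.19 = 146.77 C

146.77 C


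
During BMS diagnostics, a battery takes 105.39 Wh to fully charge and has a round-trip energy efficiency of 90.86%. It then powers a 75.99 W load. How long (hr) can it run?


Step 1: E_discharge = eta/100 * E_charge = 90.86/100 * 105.39 = 95.757 Wh
Step 2: t = E_discharge / P = 95.757 / 75.99 = 1.260 hr

1.260 hr


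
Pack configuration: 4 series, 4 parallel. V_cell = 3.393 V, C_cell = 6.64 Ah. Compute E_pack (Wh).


V_pack = 4 * 3.393 = 13.572 V
C_pack = 4 * 6.64 = 26.56 Ah
E = V_pack * C_pack = 13.572 * 26.56 = 360.5 Wh

360.5 Wh


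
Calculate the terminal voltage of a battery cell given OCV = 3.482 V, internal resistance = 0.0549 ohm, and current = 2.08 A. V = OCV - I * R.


V = OCV - I*R = 3.482 - 2.08 * 0.0549 = 3.368 V

3.368 V


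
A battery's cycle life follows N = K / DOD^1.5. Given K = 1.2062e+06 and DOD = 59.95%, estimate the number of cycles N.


DOD^1.5 = 464.18
N = K / DOD^1.5 = 1.2062e+06 / 464.18 = 2599

2599 cycles


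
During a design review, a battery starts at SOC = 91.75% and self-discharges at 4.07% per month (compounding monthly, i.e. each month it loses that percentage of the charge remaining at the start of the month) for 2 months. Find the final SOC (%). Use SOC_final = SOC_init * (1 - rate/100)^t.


decay = (1 - 4.07/100)^2 = 0.92026
SOC_final = 91.75 * 0.92026 = 84.43%

84.43%


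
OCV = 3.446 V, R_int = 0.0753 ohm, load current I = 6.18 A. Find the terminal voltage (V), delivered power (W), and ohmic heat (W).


Step 1: V_terminal = OCV - I*R = 3.446 - 6.18 * 0.0753 = 2.9806 V
Step 2: P_out = V_terminal * I = 2.9806 * 6.18 = 18.42 W
Step 3: Q = I^2 * R = 6.18^2 * 0.0753 = 2.876 W

V=2.9806 V, P=18.42 W, Q=2.876 W


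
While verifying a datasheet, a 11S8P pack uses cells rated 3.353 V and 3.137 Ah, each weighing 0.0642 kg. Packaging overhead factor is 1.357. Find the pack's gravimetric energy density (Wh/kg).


Step 1: V_pack = 11 * 3.353 = 36.883 V
Step 2: C_pack = 8 * 3.137 = 25.096 Ah
Step 3: E_pack = V_pack * C_pack = 36.883 * 25.096 = 925.62 Wh
Step 4: m_pack = 11 * 8 * 0.0642 * 1.357 = 7.6665 kg
Step 5: ED = E_pack / m_pack = 925.62 / 7.6665 = 120.7 Wh/kg

120.7 Wh/kg


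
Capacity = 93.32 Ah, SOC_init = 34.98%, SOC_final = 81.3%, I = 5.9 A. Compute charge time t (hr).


Step 1: dSOC = 81.3% - 34.98% = 46.32%
Step 2: delta_Ah = 93.32 * 46.32 / 100 = 43.226 Ah
Step 3: t = 43.226 / 5.9 = 7.326 hr

7.326 hr


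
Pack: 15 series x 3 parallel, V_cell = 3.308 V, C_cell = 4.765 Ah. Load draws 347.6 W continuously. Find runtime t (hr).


Step 1: E_pack = Ns * V_cell * Np * C_cell = 15 * 3.308 * 3 * 4.765 = 709.32 Wh
Step 2: t = E_pack / P = 709.32 / 347.6 = 2.041 hr

2.041 hr


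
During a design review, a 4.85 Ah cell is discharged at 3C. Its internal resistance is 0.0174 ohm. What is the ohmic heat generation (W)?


Step 1: I = C_rate * capacity = 3 * 4.85 = 14.55 A
Step 2: Q = I^2 * R = 14.55^2 * 0.0174 = 211.7 * 0.0174 = 3.684 W

3.684 W


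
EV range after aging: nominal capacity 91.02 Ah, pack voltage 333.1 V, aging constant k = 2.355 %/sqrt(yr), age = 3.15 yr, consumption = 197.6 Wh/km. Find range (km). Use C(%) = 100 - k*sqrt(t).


Step 1: capacity retention = 100 - 2.355 * sqrt(3.15) = 100 - 2.355 * 1.7748 = 95.82%
Step 2: C_now = 91.02 * 95.82/100 = 87.215 Ah
Step 3: E_pack = V * C_now = 333.1 * 87.215 = 29051 Wh
Step 4: range = E_pack / consumption = 29051 / 197.6 = 147.0 km

147.0 km


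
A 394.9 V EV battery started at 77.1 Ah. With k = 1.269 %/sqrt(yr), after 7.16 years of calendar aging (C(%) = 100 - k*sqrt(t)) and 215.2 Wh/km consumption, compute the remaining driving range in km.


Step 1: capacity retention = 100 - 1.269 * sqrt(7.16) = 100 - 1.269 * 2.6758 = 96.604%
Step 2: C_now = 77.1 * 96.604/100 = 74.482 Ah
Step 3: E_pack = V * C_now = 394.9 * 74.482 = 29413 Wh
Step 4: range = E_pack / consumption = 29413 / 215.2 = 136.7 km

136.7 km


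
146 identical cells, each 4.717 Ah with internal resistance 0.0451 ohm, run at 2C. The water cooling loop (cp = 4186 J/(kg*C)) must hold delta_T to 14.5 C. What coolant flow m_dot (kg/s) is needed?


Step 1: I = 2 * 4.717 = 9.434 A
Step 2: Q_cell = I^2 * R = 9.434^2 * 0.0451 = 4.0139 W
Step 3: Q_total = 146 * 4.0139 = 586.03 W
Step 4: m_dot = Q_total / (cp * dT) = 586.03 / (4186 * 14.5) = 0.009655 kg/s

0.009655 kg/s


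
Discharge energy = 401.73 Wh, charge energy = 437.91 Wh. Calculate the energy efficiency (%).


Round-trip efficiency = 401.73/437.91 * 100% = 91.74%

91.74%


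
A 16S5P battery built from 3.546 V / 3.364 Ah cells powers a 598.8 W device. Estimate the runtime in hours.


Step 1: E_pack = Ns * V_cell * Np * C_cell = 16 * 3.546 * 5 * 3.364 = 954.3 Wh
Step 2: t = E_pack / P = 954.3 / 598.8 = 1.594 hr

1.594 hr


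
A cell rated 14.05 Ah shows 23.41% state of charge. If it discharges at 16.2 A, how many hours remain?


Step 1: remaining = SOC/100 * C_total = 23.41/100 * 14.05 = 3.2891 Ah
Step 2: t = remaining / I = 3.2891 / 16.2 = 0.2030 hr

0.2030 hr


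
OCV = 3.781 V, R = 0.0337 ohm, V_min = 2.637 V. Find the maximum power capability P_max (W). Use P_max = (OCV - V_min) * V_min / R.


P_max = (OCV - V_min) * V_min / R = (3.781 - 2.637) * 2.637 / 0.0337 = 1.144 * 2.637 / 0.0337 = 89.52 W

89.52 W


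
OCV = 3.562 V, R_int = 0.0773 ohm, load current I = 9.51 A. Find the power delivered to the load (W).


Step 1: V_terminal = OCV - I*R = 3.562 - 9.51 * 0.0773 = 2.8269 V
Step 2: P_out = V_terminal * I = 2.8269 * 9.51 = 26.88 W

26.88 W


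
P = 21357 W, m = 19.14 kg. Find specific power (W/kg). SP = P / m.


Specific power = 21357 W / 19.14 kg = 1116 W/kg

1116 W/kg


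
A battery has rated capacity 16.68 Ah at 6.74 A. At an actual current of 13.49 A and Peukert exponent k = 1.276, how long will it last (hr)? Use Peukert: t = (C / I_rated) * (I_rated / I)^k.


t_rated = C / I_rated = 16.68 / 6.74 = 2.4748 hr
(I_rated/I)^k = (0.49963)^1.276 = 0.41255
t = t_rated * (I_rated/I)^k = 2.4748 * 0.41255 = 1.021 hr

1.021 hr


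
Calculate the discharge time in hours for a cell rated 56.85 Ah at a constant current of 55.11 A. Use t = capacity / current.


t = capacity / current = 56.85 / 55.11 = 1.032 hr

1.032 hr


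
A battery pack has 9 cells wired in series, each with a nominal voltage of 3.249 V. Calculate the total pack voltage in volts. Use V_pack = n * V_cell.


Series voltages add: 9 * 3.249 V = 29.241 V

29.241 V


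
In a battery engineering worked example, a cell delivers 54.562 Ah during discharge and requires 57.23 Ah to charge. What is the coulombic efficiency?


Coulombic efficiency = 54.562/57.23 * 100% = 95.34%

95.34%


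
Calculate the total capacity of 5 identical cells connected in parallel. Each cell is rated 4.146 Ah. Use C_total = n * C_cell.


C_total = 5 * 4.146 = 20.73 Ah

20.73 Ah


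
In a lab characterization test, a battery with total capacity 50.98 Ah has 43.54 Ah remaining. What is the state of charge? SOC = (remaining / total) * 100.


SOC = (remaining / total) * 100 = (43.54 / 50.98) * 100 = 85.41%

85.41%


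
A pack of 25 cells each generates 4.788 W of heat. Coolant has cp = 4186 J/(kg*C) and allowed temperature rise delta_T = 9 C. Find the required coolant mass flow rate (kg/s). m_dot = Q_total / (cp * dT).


Step 1: Total heat Q = 25 * 4.788 W = 119.7 W
Step 2: denom = cp * dT = 4186 * 9 = 37674
Step 3: m_dot = 119.7 / 37674 = 0.003177 kg/s

0.003177 kg/s


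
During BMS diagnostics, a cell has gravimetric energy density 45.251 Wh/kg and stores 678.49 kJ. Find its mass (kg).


Convert: E = 678.49 kJ = 188.47 Wh
m = E / ED = 188.47 / 45.251 = 4.165 kg

4.165 kg


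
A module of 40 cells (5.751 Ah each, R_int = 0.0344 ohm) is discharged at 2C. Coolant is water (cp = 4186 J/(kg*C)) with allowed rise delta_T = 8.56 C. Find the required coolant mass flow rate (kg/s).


Step 1: I = 2 * 5.751 = 11.502 A
Step 2: Q_cell = I^2 * R = 11.502^2 * 0.0344 = 4.551 W
Step 3: Q_total = 40 * 4.551 = 182.04 W
Step 4: m_dot = Q_total / (cp * dT) = 182.04 / (4186 * 8.56) = 0.005080 kg/s

0.005080 kg/s


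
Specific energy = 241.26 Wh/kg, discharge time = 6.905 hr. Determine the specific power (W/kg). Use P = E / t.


P_specific = E / t = 241.26 / 6.905 = 34.94 W/kg

34.94 W/kg


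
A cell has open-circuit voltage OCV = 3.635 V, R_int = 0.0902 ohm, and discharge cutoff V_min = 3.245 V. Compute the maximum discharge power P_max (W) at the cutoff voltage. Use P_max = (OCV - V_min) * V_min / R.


dV = OCV - V_min = 0.39 V (so I_max = dV / R)
P_max = dV * V_min / R = 0.39 * 3.245 / 0.0902 = 14.03 W

14.03 W


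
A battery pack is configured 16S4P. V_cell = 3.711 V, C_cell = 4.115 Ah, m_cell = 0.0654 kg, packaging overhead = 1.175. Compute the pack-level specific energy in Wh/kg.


Step 1: V_pack = 16 * 3.711 = 59.376 V
Step 2: C_pack = 4 * 4.115 = 16.46 Ah
Step 3: E_pack = V_pack * C_pack = 59.376 * 16.46 = 977.33 Wh
Step 4: m_pack = 16 * 4 * 0.0654 * 1.175 = 4.9181 kg
Step 5: ED = E_pack / m_pack = 977.33 / 4.9181 = 198.7 Wh/kg

198.7 Wh/kg


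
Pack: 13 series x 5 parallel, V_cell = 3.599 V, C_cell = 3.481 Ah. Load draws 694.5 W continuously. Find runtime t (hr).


Step 1: E_pack = Ns * V_cell * Np * C_cell = 13 * 3.599 * 5 * 3.481 = 814.33 Wh
Step 2: t = E_pack / P = 814.33 / 694.5 = 1.173 hr

1.173 hr


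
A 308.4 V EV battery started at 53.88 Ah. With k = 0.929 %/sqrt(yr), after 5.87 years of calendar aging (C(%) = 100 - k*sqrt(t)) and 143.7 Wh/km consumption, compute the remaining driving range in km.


Step 1: capacity retention = 100 - 0.929 * sqrt(5.87) = 100 - 0.929 * 2.4228 = 97.749%
Step 2: C_now = 53.88 * 97.749/100 = 52.667 Ah
Step 3: E_pack = V * C_now = 308.4 * 52.667 = 16243 Wh
Step 4: range = E_pack / consumption = 16243 / 143.7 = 113.0 km

113.0 km


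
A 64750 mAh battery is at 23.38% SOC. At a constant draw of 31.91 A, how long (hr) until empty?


Convert: C_total = 64750 mAh = 64.75 Ah
Step 1: remaining = SOC/100 * C_total = 23.38/100 * 64.75 = 15.139 Ah
Step 2: t = remaining / I = 15.139 / 31.91 = 0.4744 hr

0.4744 hr


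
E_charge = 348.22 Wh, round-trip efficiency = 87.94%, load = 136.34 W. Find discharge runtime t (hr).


Step 1: E_discharge = eta/100 * E_charge = 87.94/100 * 348.22 = 306.22 Wh
Step 2: t = E_discharge / P = 306.22 / 136.34 = 2.246 hr

2.246 hr


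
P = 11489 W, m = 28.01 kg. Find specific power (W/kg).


SP = P / m = 11489 / 28.01 = 410.2 W/kg

410.2 W/kg


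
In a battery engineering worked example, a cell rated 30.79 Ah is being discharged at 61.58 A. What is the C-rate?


Rearranging: C_rate = 61.58 / 30.79 = 2C

2C


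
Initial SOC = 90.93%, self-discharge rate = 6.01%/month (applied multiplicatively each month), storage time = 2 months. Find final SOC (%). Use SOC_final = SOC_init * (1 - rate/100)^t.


decay = (1 - 6.01/100)^2 = 0.88341
SOC_final = 90.93 * 0.88341 = 80.33%

80.33%


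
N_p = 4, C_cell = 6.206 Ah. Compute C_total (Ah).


Parallel capacities add: 4 * 6.206 Ah = 24.824 Ah

24.824 Ah


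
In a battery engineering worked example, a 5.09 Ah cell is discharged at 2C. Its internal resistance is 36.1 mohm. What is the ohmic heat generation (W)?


Convert: R = 36.1 mohm = 0.0361 ohm
Step 1: I = C_rate * capacity = 2 * 5.09 = 10.18 A
Step 2: Q = I^2 * R = 10.18^2 * 0.0361 = 103.63 * 0.0361 = 3.741 W

3.741 W


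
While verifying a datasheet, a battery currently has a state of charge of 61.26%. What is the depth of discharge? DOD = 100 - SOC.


DOD = 100 - SOC = 100 - 61.26 = 38.74%

38.74%


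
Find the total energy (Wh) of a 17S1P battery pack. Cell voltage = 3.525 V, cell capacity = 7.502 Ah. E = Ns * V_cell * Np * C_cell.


E = Ns * Vcell * Np * Ccell = 17 * 3.525 * 1 * 7.502 = 449.6 Wh

449.6 Wh


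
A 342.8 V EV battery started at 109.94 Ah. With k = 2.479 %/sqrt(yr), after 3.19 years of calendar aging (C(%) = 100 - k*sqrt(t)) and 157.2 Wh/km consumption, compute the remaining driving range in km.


Step 1: capacity retention = 100 - 2.479 * sqrt(3.19) = 100 - 2.479 * 1.7861 = 95.572%
Step 2: C_now = 109.94 * 95.572/100 = 105.07 Ah
Step 3: E_pack = V * C_now = 342.8 * 105.07 = 36018 Wh
Step 4: range = E_pack / consumption = 36018 / 157.2 = 229.1 km

229.1 km


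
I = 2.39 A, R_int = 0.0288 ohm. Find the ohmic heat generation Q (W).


I^2 = 5.7121
Q = 5.7121 * 0.0288 = 0.1645 W

0.1645 W


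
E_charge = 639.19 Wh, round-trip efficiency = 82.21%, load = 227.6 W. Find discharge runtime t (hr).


Step 1: E_discharge = eta/100 * E_charge = 82.21/100 * 639.19 = 525.48 Wh
Step 2: t = E_discharge / P = 525.48 / 227.6 = 2.309 hr

2.309 hr


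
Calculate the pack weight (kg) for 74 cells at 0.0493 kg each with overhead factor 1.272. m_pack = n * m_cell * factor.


Cell mass sum = 74 * 0.0493 = 3.6482 kg
With overhead 1.272: m_pack = 3.6482 * 1.272 = 4.641 kg

4.641 kg


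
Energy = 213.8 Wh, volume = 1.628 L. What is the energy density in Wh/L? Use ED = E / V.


Volumetric ED = 213.8 Wh / 1.628 L = 131.3 Wh/L

131.3 Wh/L


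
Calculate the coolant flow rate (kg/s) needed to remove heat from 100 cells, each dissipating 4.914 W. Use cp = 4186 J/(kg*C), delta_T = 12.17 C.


Q_total = 100 * 4.914 = 491.4 W
m_dot = Q_total / (cp * dT) = 491.4 / (4186 * 12.17) = 0.009646 kg/s

0.009646 kg/s


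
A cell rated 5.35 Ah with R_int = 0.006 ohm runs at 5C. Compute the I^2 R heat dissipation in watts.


Step 1: I = C_rate * capacity = 5 * 5.35 = 26.75 A
Step 2: Q = I^2 * R = 26.75^2 * 0.006 = 715.56 * 0.006 = 4.293 W

4.293 W
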